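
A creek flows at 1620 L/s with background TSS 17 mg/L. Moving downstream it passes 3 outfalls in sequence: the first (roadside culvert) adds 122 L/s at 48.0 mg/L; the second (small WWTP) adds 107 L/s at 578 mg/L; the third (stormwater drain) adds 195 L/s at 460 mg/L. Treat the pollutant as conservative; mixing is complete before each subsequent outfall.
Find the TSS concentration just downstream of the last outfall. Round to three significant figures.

Below outfall 1: Q → 1742 L/s, C = (1620·17.00 + 122.0·48.00)/1742 = 19.17 mg/L.
Below outfall 2: Q → 1849 L/s, C = (1742·19.17 + 107.0·578.0)/1849 = 51.51 mg/L.
Below outfall 3: Q → 2044 L/s, C = (1849·51.51 + 195.0·460.0)/2044 = 90.48 mg/L.

90.5 mg/L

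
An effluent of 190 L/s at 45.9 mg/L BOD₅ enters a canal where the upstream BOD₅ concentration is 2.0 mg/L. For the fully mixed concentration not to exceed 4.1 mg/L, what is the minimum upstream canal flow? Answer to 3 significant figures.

3780 L/s

Set C_mix = 4.1: (Q·2.000 + 190.0·45.90) / (Q + 190.0) = 4.1
→ Q = 190.0·(45.90 − 4.1)/(4.1 − 2.000) = 3782 L/s.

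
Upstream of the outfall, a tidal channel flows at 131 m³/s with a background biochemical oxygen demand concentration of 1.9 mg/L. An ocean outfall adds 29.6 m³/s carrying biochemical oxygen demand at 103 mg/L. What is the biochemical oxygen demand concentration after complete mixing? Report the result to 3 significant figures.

20.5 mg/L

Mixed concentration C = ΣQC/ΣQ = (131.0·1.900 + 29.60·103.0) / 160.6 = 3298/160.6 = 20.53 mg/L.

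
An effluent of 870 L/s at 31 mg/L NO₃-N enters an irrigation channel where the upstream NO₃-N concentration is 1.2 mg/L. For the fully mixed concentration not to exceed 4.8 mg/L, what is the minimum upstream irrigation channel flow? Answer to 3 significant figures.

Set C_mix = 4.8: (Q·1.200 + 870.0·31.00) / (Q + 870.0) = 4.8
→ Q = 870.0·(31.00 − 4.8)/(4.8 − 1.200) = 6332 L/s.

6330 L/s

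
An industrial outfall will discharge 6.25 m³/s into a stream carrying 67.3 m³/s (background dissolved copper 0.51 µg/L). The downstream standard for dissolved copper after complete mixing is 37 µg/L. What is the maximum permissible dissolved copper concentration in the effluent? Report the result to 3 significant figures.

430 µg/L

At the limit, (Qr·Cr + Qe·Cₑ)/(Qr + Qe) = 37:
Cₑ = (73.55·37 − 67.30·0.5100) / 6.250 = 429.9 µg/L.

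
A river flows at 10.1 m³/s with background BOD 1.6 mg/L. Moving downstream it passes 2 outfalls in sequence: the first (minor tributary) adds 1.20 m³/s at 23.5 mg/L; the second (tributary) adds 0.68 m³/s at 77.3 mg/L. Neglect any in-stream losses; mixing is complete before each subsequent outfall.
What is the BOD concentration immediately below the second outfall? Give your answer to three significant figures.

Outfall 1: combined Q = 11.30 m³/s; C = (10.10·1.600 + 1.200·23.50)/11.30 = 3.926 mg/L.
Outfall 2: combined Q = 11.98 m³/s; C = (11.30·3.926 + 0.6800·77.30)/11.98 = 8.090 mg/L.

8.09 mg/L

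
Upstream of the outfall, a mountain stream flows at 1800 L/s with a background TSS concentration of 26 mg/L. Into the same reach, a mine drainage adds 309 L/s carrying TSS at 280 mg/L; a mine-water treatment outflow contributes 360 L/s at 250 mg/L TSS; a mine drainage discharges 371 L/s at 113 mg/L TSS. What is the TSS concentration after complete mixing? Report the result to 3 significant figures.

Flow-weighted average: C = (1800·26.00 + 309.0·280.0 + 360.0·250.0 + 371.0·113.0) / 2840 = 265200/2840 = 93.40 mg/L.

93.4 mg/L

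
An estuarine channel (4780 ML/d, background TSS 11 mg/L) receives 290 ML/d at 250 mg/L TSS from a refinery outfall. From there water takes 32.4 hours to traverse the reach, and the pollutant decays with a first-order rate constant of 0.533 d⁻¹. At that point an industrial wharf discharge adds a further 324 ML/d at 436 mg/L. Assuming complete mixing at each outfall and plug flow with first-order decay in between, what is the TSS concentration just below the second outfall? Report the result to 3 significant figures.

Flow-weighted average: C = (4780·11.00 + 290.0·250.0) / 5070 = 125100/5070 = 24.67 mg/L; combined flow 5070 ML/d.
Decay over the reach: 24.67·exp(−kt) = 24.67·0.4870 = 12.01 mg/L.
Second outfall: C = (5070·12.01 + 324.0·436.0)/5394 = 37.48 mg/L.

37.5 mg/L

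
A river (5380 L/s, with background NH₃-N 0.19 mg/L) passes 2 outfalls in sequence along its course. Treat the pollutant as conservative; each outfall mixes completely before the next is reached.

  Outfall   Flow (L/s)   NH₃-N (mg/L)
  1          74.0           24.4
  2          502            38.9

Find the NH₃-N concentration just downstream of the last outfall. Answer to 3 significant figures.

After outfall 1: Q = 5380 + 74.00 = 5454 L/s; C = (5380·0.1900 + 74.00·24.40)/5454 = 0.5185 mg/L.
After outfall 2: Q = 5454 + 502.0 = 5956 L/s; C = (5454·0.5185 + 502.0·38.90)/5956 = 3.753 mg/L.

3.75 mg/L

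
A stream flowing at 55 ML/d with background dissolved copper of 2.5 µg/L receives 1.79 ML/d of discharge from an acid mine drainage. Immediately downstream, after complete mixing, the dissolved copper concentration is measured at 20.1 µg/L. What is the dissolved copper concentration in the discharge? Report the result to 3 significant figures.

561 µg/L

Mass balance: 55.00·2.500 + 1.790·Cₑ = 56.79·20.10
→ Cₑ = (56.79·20.10 − 55.00·2.500) / 1.790 = 560.9 µg/L.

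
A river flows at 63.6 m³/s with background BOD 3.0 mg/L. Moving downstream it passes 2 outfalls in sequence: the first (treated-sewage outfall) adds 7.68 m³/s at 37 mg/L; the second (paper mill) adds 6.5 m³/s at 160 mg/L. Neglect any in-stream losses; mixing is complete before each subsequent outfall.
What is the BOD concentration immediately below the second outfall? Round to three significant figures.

Outfall 1: combined Q = 71.28 m³/s; C = (63.60·3.000 + 7.680·37.00)/71.28 = 6.663 mg/L.
Outfall 2: combined Q = 77.78 m³/s; C = (71.28·6.663 + 6.500·160.0)/77.78 = 19.48 mg/L.

19.5 mg/L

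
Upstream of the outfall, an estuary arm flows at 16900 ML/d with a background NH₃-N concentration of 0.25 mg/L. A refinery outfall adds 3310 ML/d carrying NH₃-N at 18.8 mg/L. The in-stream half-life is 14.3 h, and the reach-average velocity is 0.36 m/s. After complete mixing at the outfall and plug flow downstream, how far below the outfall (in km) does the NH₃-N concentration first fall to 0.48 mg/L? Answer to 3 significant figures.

Conservation of mass: C = (16900·0.2500 + 3310·18.80) / 20210 = 66450/20210 = 3.288 mg/L.
Half-life 14.3 h → k = ln 2 / 14.3 = 0.04847 h⁻¹ = 1.163 d⁻¹.
Set 3.288·exp(−k·t) = 0.48 → t = ln(3.288/0.48)/k = 142900 s = 39.70 h.
Distance = v·t = 0.36·142900 = 51450 m = 51.45 km.

51.4 km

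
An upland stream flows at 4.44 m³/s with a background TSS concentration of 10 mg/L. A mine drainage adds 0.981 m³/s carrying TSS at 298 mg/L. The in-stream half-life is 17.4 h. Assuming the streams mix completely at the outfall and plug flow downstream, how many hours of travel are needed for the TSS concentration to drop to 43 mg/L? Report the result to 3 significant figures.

9.23 h

Mixed concentration C = ΣQC/ΣQ = (4.440·10.00 + 0.9810·298.0) / 5.421 = 336.7/5.421 = 62.12 mg/L.
Half-life 17.4 h → k = ln 2 / 17.4 = 0.03984 h⁻¹ = 0.9561 d⁻¹.
62.12·exp(−k·t) = 43 → t = ln(62.12/43)/k = 33240 s = 9.233 h.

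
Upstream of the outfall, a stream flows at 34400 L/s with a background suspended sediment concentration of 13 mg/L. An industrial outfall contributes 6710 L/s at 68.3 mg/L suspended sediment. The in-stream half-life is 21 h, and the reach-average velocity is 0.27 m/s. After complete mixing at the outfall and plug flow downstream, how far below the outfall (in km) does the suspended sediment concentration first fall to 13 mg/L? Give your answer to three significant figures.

15.5 km

Flow-weighted average: C = (34400·13.00 + 6710·68.30) / 41110 = 905500/41110 = 22.03 mg/L.
Half-life 21 h → k = ln 2 / 21 = 0.03301 h⁻¹ = 0.7922 d⁻¹.
Set 22.03·exp(−k·t) = 13 → t = ln(22.03/13)/k = 57510 s = 15.97 h.
Distance = v·t = 0.27·57510 = 15530 m = 15.53 km.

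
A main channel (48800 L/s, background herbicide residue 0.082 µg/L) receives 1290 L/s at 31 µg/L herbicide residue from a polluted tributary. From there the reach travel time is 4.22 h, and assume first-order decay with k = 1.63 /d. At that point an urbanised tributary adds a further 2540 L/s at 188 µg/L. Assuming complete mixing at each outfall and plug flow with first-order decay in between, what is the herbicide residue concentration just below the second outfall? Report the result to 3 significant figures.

Flow-weighted average: C = (48800·0.08200 + 1290·31.00) / 50090 = 43990/50090 = 0.8783 µg/L; combined flow 50090 L/s.
First-order decay: C = 0.8783·exp(−k·t) = 0.8783·0.7508 = 0.6594 µg/L.
Second outfall: C = (50090·0.6594 + 2540·188.0)/52630 = 9.701 µg/L.

9.70 µg/L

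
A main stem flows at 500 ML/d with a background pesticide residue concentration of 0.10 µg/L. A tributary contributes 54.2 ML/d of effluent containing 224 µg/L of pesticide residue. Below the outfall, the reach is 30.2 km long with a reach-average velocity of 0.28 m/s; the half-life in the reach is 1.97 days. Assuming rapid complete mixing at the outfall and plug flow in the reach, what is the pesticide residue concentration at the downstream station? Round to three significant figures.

Conservation of mass: C = (500.0·0.1000 + 54.20·224.0) / 554.2 = 12190/554.2 = 22.00 µg/L.
Travel time t = 30.2·1000 / 0.28 = 107900 s = 29.96 h.
Half-life 1.97 d → k = ln 2 / 1.97 = 0.3519 d⁻¹.
Decay over the reach: 22.00·exp(−kt) = 22.00·0.6445 = 14.18 µg/L.

14.2 µg/L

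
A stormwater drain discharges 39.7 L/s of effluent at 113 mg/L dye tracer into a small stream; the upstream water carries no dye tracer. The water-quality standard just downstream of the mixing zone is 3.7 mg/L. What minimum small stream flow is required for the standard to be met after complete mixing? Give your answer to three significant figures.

1170 L/s

Set C_mix = 3.7: (Q·0 + 39.70·113.0) / (Q + 39.70) = 3.7
→ Q = 39.70·(113.0 − 3.7)/(3.7 − 0) = 1173 L/s.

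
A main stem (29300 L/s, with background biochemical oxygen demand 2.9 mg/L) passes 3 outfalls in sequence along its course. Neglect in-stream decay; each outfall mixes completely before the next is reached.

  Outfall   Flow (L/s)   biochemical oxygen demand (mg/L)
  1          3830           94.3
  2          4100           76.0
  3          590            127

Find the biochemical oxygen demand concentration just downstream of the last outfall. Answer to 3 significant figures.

22.0 mg/L

After outfall 1: Q = 29300 + 3830 = 33130 L/s; C = (29300·2.900 + 3830·94.30)/33130 = 13.47 mg/L.
After outfall 2: Q = 33130 + 4100 = 37230 L/s; C = (33130·13.47 + 4100·76.00)/37230 = 20.35 mg/L.
After outfall 3: Q = 37230 + 590.0 = 37820 L/s; C = (37230·20.35 + 590.0·127.0)/37820 = 22.02 mg/L.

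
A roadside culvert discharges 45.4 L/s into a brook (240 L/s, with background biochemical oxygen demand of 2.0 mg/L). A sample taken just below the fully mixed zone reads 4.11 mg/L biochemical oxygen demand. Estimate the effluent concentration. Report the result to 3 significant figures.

Mass balance: 240.0·2.000 + 45.40·Cₑ = 285.4·4.110
→ Cₑ = (285.4·4.110 − 240.0·2.000) / 45.40 = 15.26 mg/L.

15.3 mg/L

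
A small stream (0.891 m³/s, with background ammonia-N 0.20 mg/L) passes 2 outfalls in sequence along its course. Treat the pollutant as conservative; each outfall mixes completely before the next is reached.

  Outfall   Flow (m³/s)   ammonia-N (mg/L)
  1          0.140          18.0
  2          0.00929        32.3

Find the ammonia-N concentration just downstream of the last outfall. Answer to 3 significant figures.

2.88 mg/L

After outfall 1: Q = 0.8910 + 0.1400 = 1.031 m³/s; C = (0.8910·0.2000 + 0.1400·18.00)/1.031 = 2.617 mg/L.
After outfall 2: Q = 1.031 + 0.009290 = 1.040 m³/s; C = (1.031·2.617 + 0.009290·32.30)/1.040 = 2.882 mg/L.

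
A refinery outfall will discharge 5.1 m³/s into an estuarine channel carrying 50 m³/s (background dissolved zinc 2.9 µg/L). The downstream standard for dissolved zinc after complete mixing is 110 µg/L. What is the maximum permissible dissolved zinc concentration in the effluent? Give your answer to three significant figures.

1160 µg/L

At the limit, (Qr·Cr + Qe·Cₑ)/(Qr + Qe) = 110:
Cₑ = (55.10·110 − 50.00·2.900) / 5.100 = 1160 µg/L.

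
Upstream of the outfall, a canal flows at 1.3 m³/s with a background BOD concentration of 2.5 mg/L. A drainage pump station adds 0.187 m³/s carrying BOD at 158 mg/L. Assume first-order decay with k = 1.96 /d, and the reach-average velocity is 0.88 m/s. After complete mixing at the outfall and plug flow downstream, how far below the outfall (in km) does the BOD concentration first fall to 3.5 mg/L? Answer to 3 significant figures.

Mass balance: C = (1.300·2.500 + 0.1870·158.0) / 1.487 = 32.80/1.487 = 22.06 mg/L.
Set 22.06·exp(−k·t) = 3.5 → t = ln(22.06/3.5)/k = 81140 s = 22.54 h.
Distance = v·t = 0.88·81140 = 71410 m = 71.41 km.

71.4 km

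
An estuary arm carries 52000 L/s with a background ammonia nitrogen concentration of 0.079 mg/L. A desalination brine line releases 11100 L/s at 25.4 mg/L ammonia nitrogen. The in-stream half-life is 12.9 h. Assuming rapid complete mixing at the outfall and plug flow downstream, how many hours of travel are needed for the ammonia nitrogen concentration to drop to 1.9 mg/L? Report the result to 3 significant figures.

Flow-weighted average: C = (52000·0.07900 + 11100·25.40) / 63100 = 286000/63100 = 4.533 mg/L.
Half-life 12.9 h → k = ln 2 / 12.9 = 0.05373 h⁻¹ = 1.290 d⁻¹.
4.533·exp(−k·t) = 1.9 → t = ln(4.533/1.9)/k = 58260 s = 16.18 h.

16.2 h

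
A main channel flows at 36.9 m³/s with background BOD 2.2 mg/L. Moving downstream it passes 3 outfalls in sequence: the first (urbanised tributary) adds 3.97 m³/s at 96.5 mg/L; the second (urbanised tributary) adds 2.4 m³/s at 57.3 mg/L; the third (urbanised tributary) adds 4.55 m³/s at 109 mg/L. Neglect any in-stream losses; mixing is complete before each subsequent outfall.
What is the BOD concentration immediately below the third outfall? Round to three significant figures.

23.0 mg/L

Below outfall 1: Q → 40.87 m³/s, C = (36.90·2.200 + 3.970·96.50)/40.87 = 11.36 mg/L.
Below outfall 2: Q → 43.27 m³/s, C = (40.87·11.36 + 2.400·57.30)/43.27 = 13.91 mg/L.
Below outfall 3: Q → 47.82 m³/s, C = (43.27·13.91 + 4.550·109.0)/47.82 = 22.96 mg/L.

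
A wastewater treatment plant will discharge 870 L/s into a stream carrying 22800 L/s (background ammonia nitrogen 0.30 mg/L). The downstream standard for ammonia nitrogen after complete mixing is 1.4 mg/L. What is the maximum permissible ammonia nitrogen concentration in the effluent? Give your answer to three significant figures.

At the limit, (Qr·Cr + Qe·Cₑ)/(Qr + Qe) = 1.4:
Cₑ = (23670·1.4 − 22800·0.3000) / 870.0 = 30.23 mg/L.

30.2 mg/L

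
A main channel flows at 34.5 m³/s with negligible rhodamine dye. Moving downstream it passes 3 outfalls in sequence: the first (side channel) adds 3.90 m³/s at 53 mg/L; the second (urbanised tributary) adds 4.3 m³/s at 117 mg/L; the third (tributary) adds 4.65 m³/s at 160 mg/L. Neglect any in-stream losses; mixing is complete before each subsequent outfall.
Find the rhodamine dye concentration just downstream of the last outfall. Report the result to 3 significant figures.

After outfall 1: Q = 34.50 + 3.900 = 38.40 m³/s; C = (34.50·0 + 3.900·53.00)/38.40 = 5.383 mg/L.
After outfall 2: Q = 38.40 + 4.300 = 42.70 m³/s; C = (38.40·5.383 + 4.300·117.0)/42.70 = 16.62 mg/L.
After outfall 3: Q = 42.70 + 4.650 = 47.35 m³/s; C = (42.70·16.62 + 4.650·160.0)/47.35 = 30.70 mg/L.

30.7 mg/L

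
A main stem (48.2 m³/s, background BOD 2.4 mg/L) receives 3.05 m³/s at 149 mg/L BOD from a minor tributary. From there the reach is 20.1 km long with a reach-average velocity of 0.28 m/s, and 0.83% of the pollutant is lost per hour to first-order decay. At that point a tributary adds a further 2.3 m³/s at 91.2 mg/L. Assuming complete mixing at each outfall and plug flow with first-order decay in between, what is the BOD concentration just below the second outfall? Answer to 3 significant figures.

12.9 mg/L

Conservation of mass: C = (48.20·2.400 + 3.050·149.0) / 51.25 = 570.1/51.25 = 11.12 mg/L; combined flow 51.25 m³/s.
Travel time t = 20.1·1000 / 0.28 = 71790 s = 19.94 h.
0.83%/h lost → k = −ln(1 − 0.0083) = 0.008335 h⁻¹.
Decay over the reach: 11.12·exp(−kt) = 11.12·0.8469 = 9.421 mg/L.
Second outfall: C = (51.25·9.421 + 2.300·91.20)/53.55 = 12.93 mg/L.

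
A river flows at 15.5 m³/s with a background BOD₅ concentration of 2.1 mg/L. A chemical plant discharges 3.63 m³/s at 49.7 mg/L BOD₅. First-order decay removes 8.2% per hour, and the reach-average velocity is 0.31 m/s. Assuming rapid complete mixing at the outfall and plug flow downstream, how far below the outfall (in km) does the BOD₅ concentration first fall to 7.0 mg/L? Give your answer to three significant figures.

6.05 km

Conservation of mass: C = (15.50·2.100 + 3.630·49.70) / 19.13 = 213.0/19.13 = 11.13 mg/L.
8.2%/h lost → k = −ln(1 − 0.082) = 0.08556 h⁻¹.
Set 11.13·exp(−k·t) = 7.0 → t = ln(11.13/7.0)/k = 19520 s = 5.423 h.
Distance = v·t = 0.31·19520 = 6052 m = 6.052 km.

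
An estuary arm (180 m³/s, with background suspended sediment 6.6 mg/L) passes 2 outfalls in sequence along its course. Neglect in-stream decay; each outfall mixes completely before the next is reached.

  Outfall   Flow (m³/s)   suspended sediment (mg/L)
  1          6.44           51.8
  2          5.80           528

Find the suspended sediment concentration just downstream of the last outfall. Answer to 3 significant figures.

23.8 mg/L

After outfall 1: Q = 180.0 + 6.440 = 186.4 m³/s; C = (180.0·6.600 + 6.440·51.80)/186.4 = 8.161 mg/L.
After outfall 2: Q = 186.4 + 5.800 = 192.2 m³/s; C = (186.4·8.161 + 5.800·528.0)/192.2 = 23.85 mg/L.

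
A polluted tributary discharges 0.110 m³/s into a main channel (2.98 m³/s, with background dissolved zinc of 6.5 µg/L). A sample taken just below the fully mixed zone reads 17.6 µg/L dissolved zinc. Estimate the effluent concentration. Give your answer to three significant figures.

318 µg/L

Mass balance: 2.980·6.500 + 0.1100·Cₑ = 3.090·17.60
→ Cₑ = (3.090·17.60 − 2.980·6.500) / 0.1100 = 318.3 µg/L.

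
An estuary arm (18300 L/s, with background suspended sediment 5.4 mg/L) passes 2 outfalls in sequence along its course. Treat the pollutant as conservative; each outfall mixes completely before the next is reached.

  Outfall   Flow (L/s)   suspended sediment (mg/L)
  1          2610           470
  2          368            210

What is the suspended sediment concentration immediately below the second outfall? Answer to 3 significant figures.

65.9 mg/L

Below outfall 1: Q → 20910 L/s, C = (18300·5.400 + 2610·470.0)/20910 = 63.39 mg/L.
Below outfall 2: Q → 21280 L/s, C = (20910·63.39 + 368.0·210.0)/21280 = 65.93 mg/L.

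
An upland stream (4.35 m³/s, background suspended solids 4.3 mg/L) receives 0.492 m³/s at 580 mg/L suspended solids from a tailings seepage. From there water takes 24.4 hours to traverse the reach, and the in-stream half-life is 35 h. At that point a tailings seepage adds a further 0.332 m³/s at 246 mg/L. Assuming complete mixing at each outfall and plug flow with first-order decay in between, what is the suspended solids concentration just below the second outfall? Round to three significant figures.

Conservation of mass: C = (4.350·4.300 + 0.4920·580.0) / 4.842 = 304.1/4.842 = 62.80 mg/L; combined flow 4.842 m³/s.
Half-life 35 h → k = ln 2 / 35 = 0.01980 h⁻¹ = 0.4753 d⁻¹.
Decay over the reach: 62.80·exp(−kt) = 62.80·0.6168 = 38.73 mg/L.
At the second outfall, C = (4.842·38.73 + 0.3320·246.0) / (4.842 + 0.3320) = 52.03 mg/L.

52.0 mg/L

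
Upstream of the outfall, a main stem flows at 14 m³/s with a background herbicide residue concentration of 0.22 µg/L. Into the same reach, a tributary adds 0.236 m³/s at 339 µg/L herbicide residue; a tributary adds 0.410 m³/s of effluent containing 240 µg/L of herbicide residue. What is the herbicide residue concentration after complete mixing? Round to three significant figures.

Flow-weighted average: C = (14.00·0.2200 + 0.2360·339.0 + 0.4100·240.0) / 14.65 = 181.5/14.65 = 12.39 µg/L.

12.4 µg/L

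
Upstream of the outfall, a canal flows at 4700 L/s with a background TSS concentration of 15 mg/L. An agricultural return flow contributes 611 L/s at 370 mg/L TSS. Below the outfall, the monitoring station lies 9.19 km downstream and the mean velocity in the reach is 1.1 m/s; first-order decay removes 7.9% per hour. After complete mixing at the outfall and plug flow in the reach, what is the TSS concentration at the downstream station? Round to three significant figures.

Mixed concentration C = ΣQC/ΣQ = (4700·15.00 + 611.0·370.0) / 5311 = 296600/5311 = 55.84 mg/L.
Travel time t = 9.19·1000 / 1.1 = 8355 s = 2.321 h.
7.9%/h lost → k = −ln(1 − 0.079) = 0.08230 h⁻¹.
First-order decay: C = 55.84·exp(−k·t) = 55.84·0.8261 = 46.13 mg/L.

46.1 mg/L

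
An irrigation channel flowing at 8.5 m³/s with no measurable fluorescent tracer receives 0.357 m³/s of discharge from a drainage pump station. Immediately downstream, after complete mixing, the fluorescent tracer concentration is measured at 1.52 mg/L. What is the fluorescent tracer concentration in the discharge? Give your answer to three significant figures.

Mass balance: 8.500·0 + 0.3570·Cₑ = 8.857·1.520
→ Cₑ = (8.857·1.520 − 8.500·0) / 0.3570 = 37.71 mg/L.

37.7 mg/L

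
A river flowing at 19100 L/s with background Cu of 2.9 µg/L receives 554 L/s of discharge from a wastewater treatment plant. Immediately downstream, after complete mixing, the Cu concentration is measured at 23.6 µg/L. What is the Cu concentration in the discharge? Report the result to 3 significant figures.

Mass balance: 19100·2.900 + 554.0·Cₑ = 19650·23.60
→ Cₑ = (19650·23.60 − 19100·2.900) / 554.0 = 737.3 µg/L.

737 µg/L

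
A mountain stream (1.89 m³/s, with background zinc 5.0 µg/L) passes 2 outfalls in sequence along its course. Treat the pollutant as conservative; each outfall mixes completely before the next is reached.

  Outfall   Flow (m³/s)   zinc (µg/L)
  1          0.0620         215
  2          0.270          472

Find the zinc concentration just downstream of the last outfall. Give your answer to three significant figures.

67.6 µg/L

After outfall 1: Q = 1.890 + 0.06200 = 1.952 m³/s; C = (1.890·5.000 + 0.06200·215.0)/1.952 = 11.67 µg/L.
After outfall 2: Q = 1.952 + 0.2700 = 2.222 m³/s; C = (1.952·11.67 + 0.2700·472.0)/2.222 = 67.61 µg/L.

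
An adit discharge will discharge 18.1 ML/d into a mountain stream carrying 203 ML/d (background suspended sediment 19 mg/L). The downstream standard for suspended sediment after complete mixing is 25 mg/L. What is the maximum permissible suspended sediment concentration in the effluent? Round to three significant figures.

At the limit, (Qr·Cr + Qe·Cₑ)/(Qr + Qe) = 25:
Cₑ = (221.1·25 − 203.0·19.00) / 18.10 = 92.29 mg/L.

92.3 mg/L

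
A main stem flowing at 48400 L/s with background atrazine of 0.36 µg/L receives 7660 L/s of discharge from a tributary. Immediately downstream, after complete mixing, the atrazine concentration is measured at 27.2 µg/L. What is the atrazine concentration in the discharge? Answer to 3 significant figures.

Mass balance: 48400·0.3600 + 7660·Cₑ = 56060·27.20
→ Cₑ = (56060·27.20 − 48400·0.3600) / 7660 = 196.8 µg/L.

197 µg/L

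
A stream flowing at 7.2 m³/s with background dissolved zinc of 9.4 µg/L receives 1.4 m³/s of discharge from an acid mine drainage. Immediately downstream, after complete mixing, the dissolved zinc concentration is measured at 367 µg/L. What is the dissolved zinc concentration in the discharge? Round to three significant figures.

2210 µg/L

Mass balance: 7.200·9.400 + 1.400·Cₑ = 8.600·367.0
→ Cₑ = (8.600·367.0 − 7.200·9.400) / 1.400 = 2206 µg/L.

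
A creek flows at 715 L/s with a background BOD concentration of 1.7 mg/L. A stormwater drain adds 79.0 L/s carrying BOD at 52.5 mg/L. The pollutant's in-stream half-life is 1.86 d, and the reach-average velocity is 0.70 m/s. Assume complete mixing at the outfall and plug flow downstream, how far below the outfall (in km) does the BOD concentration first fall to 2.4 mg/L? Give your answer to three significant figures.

168 km

After mixing, C = (715.0·1.700 + 79.00·52.50) / 794.0 = 5363/794.0 = 6.754 mg/L.
Half-life 1.86 d → k = ln 2 / 1.86 = 0.3727 d⁻¹.
Set 6.754·exp(−k·t) = 2.4 → t = ln(6.754/2.4)/k = 239900 s = 66.64 h.
Distance = v·t = 0.70·239900 = 167900 m = 167.9 km.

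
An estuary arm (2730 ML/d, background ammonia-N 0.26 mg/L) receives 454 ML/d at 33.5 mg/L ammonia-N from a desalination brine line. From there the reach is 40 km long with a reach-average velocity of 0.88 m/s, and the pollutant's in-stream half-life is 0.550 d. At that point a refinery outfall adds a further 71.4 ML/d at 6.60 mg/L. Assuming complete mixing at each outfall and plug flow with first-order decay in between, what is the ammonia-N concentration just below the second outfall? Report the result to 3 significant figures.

Conservation of mass: C = (2730·0.2600 + 454.0·33.50) / 3184 = 15920/3184 = 5.000 mg/L; combined flow 3184 ML/d.
Travel time t = 40·1000 / 0.88 = 45450 s = 12.63 h.
Half-life 0.550 d → k = ln 2 / 0.550 = 1.260 d⁻¹.
First-order decay: C = 5.000·exp(−k·t) = 5.000·0.5153 = 2.576 mg/L.
Second outfall: C = (3184·2.576 + 71.40·6.600)/3255 = 2.665 mg/L.

2.66 mg/L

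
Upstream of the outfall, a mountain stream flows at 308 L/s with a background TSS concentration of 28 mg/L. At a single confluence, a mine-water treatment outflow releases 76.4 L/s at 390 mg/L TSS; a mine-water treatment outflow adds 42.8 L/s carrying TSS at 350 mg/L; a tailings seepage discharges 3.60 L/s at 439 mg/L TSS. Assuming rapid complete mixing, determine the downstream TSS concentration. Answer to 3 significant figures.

Mass balance: C = (308.0·28.00 + 76.40·390.0 + 42.80·350.0 + 3.600·439.0) / 430.8 = 54980/430.8 = 127.6 mg/L.

128 mg/L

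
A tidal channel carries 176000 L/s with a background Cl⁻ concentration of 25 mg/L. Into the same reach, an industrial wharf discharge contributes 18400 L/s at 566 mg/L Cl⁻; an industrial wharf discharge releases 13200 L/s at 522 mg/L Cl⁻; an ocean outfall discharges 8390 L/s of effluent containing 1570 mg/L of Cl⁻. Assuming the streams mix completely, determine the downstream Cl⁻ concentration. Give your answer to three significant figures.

Flow-weighted average: C = (176000·25.00 + 18400·566.0 + 13200·522.0 + 8390·1570) / 216000 = 34880000/216000 = 161.5 mg/L.

161 mg/L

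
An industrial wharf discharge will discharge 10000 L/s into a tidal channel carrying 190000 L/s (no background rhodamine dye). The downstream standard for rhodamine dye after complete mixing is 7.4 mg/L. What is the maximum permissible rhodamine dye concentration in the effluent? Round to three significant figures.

148 mg/L

At the limit, (Qr·Cr + Qe·Cₑ)/(Qr + Qe) = 7.4:
Cₑ = (200000·7.4 − 190000·0) / 10000 = 148.0 mg/L.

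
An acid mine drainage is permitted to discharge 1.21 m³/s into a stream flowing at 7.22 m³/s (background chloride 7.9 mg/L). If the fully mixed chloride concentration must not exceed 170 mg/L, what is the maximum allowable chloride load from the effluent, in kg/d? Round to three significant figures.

119000 kg/d

Mass balance at the limit: 7.220·7.900 + 1.210·Cₑ = 8.430·170 → Cₑ = 1137 mg/L.
Load = 1.210 m³/s × 1137 g/m³ × 86 400 s/d = 118900 kg/d.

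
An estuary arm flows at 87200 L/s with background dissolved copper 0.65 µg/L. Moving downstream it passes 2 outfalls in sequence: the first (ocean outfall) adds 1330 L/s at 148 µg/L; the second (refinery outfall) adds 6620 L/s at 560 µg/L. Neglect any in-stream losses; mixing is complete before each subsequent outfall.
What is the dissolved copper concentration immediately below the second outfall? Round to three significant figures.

Outfall 1: combined Q = 88530 L/s; C = (87200·0.6500 + 1330·148.0)/88530 = 2.864 µg/L.
Outfall 2: combined Q = 95150 L/s; C = (88530·2.864 + 6620·560.0)/95150 = 41.63 µg/L.

41.6 µg/L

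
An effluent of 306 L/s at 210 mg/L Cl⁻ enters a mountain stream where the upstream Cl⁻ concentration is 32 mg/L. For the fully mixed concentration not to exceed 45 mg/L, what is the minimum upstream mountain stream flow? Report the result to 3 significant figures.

3880 L/s

Set C_mix = 45: (Q·32.00 + 306.0·210.0) / (Q + 306.0) = 45
→ Q = 306.0·(210.0 − 45)/(45 − 32.00) = 3884 L/s.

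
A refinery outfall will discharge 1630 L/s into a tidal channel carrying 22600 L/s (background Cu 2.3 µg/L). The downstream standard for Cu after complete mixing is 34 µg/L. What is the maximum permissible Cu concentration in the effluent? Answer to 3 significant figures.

At the limit, (Qr·Cr + Qe·Cₑ)/(Qr + Qe) = 34:
Cₑ = (24230·34 − 22600·2.300) / 1630 = 473.5 µg/L.

474 µg/L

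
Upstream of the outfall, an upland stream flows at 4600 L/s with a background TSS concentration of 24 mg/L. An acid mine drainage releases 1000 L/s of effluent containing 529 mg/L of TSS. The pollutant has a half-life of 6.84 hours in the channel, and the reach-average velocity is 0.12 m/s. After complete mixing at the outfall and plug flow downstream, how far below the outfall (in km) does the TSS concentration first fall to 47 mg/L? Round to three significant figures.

3.78 km

Mass balance: C = (4600·24.00 + 1000·529.0) / 5600 = 639400/5600 = 114.2 mg/L.
Half-life 6.84 h → k = ln 2 / 6.84 = 0.1013 h⁻¹ = 2.432 d⁻¹.
Set 114.2·exp(−k·t) = 47 → t = ln(114.2/47)/k = 31530 s = 8.759 h.
Distance = v·t = 0.12·31530 = 3784 m = 3.784 km.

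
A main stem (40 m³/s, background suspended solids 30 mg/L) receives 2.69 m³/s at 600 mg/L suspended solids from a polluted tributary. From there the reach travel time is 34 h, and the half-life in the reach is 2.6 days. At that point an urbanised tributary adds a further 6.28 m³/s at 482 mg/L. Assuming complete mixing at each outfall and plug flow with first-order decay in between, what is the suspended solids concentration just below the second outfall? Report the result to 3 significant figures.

After mixing, C = (40.00·30.00 + 2.690·600.0) / 42.69 = 2814/42.69 = 65.92 mg/L; combined flow 42.69 m³/s.
Half-life 2.6 d → k = ln 2 / 2.6 = 0.2666 d⁻¹.
Decay over the reach: 65.92·exp(−kt) = 65.92·0.6855 = 45.18 mg/L.
At the second outfall, C = (42.69·45.18 + 6.280·482.0) / (42.69 + 6.280) = 101.2 mg/L.

101 mg/L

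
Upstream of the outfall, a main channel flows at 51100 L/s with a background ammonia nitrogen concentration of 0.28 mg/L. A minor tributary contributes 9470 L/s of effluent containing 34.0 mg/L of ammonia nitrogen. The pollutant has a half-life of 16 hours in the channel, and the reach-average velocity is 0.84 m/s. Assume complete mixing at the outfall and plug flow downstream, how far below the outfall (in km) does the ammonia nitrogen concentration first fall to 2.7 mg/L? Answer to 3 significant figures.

Conservation of mass: C = (51100·0.2800 + 9470·34.00) / 60570 = 336300/60570 = 5.552 mg/L.
Half-life 16 h → k = ln 2 / 16 = 0.04332 h⁻¹ = 1.040 d⁻¹.
Set 5.552·exp(−k·t) = 2.7 → t = ln(5.552/2.7)/k = 59910 s = 16.64 h.
Distance = v·t = 0.84·59910 = 50320 m = 50.32 km.

50.3 km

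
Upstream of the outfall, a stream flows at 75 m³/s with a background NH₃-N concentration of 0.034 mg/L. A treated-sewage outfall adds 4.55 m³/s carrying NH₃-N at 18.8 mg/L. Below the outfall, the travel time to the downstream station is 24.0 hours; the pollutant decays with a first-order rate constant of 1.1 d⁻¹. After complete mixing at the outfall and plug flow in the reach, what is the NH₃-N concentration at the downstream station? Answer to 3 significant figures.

0.369 mg/L

After mixing, C = (75.00·0.03400 + 4.550·18.80) / 79.55 = 88.09/79.55 = 1.107 mg/L.
Decay over the reach: 1.107·exp(−kt) = 1.107·0.3329 = 0.3686 mg/L.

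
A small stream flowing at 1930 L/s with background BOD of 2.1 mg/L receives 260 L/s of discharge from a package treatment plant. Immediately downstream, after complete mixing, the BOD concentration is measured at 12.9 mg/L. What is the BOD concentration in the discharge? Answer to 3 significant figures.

93.1 mg/L

Mass balance: 1930·2.100 + 260.0·Cₑ = 2190·12.90
→ Cₑ = (2190·12.90 − 1930·2.100) / 260.0 = 93.07 mg/L.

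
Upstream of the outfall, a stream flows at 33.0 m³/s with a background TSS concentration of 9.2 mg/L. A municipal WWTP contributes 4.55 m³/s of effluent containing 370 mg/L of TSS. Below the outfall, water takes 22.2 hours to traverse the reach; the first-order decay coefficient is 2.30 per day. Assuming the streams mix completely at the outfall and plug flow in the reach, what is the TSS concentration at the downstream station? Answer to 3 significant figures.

6.30 mg/L

Mass balance: C = (33.00·9.200 + 4.550·370.0) / 37.55 = 1987/37.55 = 52.92 mg/L.
Decay over the reach: 52.92·exp(−kt) = 52.92·0.1191 = 6.304 mg/L.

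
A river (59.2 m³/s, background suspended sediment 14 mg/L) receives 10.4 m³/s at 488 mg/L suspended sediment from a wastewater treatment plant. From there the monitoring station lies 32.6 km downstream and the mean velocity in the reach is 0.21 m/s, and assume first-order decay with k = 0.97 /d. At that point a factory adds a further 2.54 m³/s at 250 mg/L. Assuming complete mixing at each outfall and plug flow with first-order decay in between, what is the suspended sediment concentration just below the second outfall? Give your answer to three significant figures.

23.1 mg/L

Flow-weighted average: C = (59.20·14.00 + 10.40·488.0) / 69.60 = 5904/69.60 = 84.83 mg/L; combined flow 69.60 m³/s.
Travel time t = 32.6·1000 / 0.21 = 155200 s = 43.12 h.
After decay, C = 84.83 × e^(−kt) = 84.83 × 0.1750 = 14.85 mg/L.
Second outfall: C = (69.60·14.85 + 2.540·250.0)/72.14 = 23.13 mg/L.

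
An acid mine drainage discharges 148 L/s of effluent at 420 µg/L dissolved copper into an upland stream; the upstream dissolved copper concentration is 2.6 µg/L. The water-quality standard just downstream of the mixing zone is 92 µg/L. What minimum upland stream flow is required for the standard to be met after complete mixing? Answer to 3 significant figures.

543 L/s

Set C_mix = 92: (Q·2.600 + 148.0·420.0) / (Q + 148.0) = 92
→ Q = 148.0·(420.0 − 92)/(92 − 2.600) = 543.0 L/s.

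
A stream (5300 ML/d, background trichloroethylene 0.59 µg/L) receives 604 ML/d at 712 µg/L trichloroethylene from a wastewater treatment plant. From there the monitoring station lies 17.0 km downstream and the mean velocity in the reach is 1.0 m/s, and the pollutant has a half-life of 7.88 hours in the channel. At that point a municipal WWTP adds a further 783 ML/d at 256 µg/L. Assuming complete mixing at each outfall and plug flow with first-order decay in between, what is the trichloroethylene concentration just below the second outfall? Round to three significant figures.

72.7 µg/L

Conservation of mass: C = (5300·0.5900 + 604.0·712.0) / 5904 = 433200/5904 = 73.37 µg/L; combined flow 5904 ML/d.
Travel time t = 17.0·1000 / 1.0 = 17000 s = 4.722 h.
Half-life 7.88 h → k = ln 2 / 7.88 = 0.08796 h⁻¹ = 2.111 d⁻¹.
First-order decay: C = 73.37·exp(−k·t) = 73.37·0.6601 = 48.43 µg/L.
Second outfall: C = (5904·48.43 + 783.0·256.0)/6687 = 72.74 µg/L.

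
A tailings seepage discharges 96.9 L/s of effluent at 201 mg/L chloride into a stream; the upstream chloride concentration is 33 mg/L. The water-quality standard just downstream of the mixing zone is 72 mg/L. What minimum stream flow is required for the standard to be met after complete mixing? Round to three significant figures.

Set C_mix = 72: (Q·33.00 + 96.90·201.0) / (Q + 96.90) = 72
→ Q = 96.90·(201.0 − 72)/(72 − 33.00) = 320.5 L/s.

321 L/s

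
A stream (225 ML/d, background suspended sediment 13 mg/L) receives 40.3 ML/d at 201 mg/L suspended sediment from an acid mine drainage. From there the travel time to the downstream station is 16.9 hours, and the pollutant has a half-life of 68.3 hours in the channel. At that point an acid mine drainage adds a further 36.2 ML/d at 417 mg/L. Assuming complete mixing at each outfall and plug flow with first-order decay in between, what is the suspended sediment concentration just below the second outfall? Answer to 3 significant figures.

After mixing, C = (225.0·13.00 + 40.30·201.0) / 265.3 = 11030/265.3 = 41.56 mg/L; combined flow 265.3 ML/d.
Half-life 68.3 h → k = ln 2 / 68.3 = 0.01015 h⁻¹ = 0.2436 d⁻¹.
After decay, C = 41.56 × e^(−kt) = 41.56 × 0.8424 = 35.01 mg/L.
At the second outfall, C = (265.3·35.01 + 36.20·417.0) / (265.3 + 36.20) = 80.87 mg/L.

80.9 mg/L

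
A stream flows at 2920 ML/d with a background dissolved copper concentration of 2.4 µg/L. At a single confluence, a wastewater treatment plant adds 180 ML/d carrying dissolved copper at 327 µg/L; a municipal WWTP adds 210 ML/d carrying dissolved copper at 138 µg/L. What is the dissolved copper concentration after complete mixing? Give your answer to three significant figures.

28.7 µg/L

Conservation of mass: C = (2920·2.400 + 180.0·327.0 + 210.0·138.0) / 3310 = 94850/3310 = 28.65 µg/L.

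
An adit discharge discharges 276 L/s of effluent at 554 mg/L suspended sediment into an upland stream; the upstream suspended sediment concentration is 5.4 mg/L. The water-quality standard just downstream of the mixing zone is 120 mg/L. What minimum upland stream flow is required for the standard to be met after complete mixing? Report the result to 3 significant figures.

Set C_mix = 120: (Q·5.400 + 276.0·554.0) / (Q + 276.0) = 120
→ Q = 276.0·(554.0 − 120)/(120 − 5.400) = 1045 L/s.

1050 L/s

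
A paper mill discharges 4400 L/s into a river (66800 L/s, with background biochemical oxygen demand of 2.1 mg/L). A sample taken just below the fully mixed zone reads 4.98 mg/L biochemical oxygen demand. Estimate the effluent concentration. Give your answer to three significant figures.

Mass balance: 66800·2.100 + 4400·Cₑ = 71200·4.980
→ Cₑ = (71200·4.980 − 66800·2.100) / 4400 = 48.70 mg/L.

48.7 mg/L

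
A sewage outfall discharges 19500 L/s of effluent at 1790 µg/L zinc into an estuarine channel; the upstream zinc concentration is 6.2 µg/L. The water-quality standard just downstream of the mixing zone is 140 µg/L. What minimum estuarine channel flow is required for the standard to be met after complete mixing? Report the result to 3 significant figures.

240000 L/s

Set C_mix = 140: (Q·6.200 + 19500·1790) / (Q + 19500) = 140
→ Q = 19500·(1790 − 140)/(140 − 6.200) = 240500 L/s.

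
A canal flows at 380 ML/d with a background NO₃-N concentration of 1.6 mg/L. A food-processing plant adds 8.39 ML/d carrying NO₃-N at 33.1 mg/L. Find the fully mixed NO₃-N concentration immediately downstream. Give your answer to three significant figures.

2.28 mg/L

Conservation of mass: C = (380.0·1.600 + 8.390·33.10) / 388.4 = 885.7/388.4 = 2.280 mg/L.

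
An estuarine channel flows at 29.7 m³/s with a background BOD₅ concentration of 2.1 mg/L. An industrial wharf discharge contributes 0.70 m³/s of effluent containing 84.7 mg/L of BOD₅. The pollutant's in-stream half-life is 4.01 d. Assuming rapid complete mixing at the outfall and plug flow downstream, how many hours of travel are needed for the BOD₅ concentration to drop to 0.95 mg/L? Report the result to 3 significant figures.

200 h

Flow-weighted average: C = (29.70·2.100 + 0.7000·84.70) / 30.40 = 121.7/30.40 = 4.002 mg/L.
Half-life 4.01 d → k = ln 2 / 4.01 = 0.1729 d⁻¹.
4.002·exp(−k·t) = 0.95 → t = ln(4.002/0.95)/k = 718800 s = 199.7 h.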